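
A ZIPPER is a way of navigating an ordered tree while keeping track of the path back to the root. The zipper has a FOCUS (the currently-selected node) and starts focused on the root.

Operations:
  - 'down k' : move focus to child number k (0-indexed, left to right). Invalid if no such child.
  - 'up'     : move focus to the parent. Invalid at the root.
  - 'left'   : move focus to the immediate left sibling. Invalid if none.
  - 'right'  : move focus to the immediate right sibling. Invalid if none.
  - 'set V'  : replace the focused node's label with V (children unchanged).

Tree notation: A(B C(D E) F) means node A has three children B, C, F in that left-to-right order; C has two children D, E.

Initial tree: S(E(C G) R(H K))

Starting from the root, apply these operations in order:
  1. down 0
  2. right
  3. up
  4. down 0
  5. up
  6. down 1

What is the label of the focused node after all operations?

Answer: R

Derivation:
Step 1 (down 0): focus=E path=0 depth=1 children=['C', 'G'] left=[] right=['R'] parent=S
Step 2 (right): focus=R path=1 depth=1 children=['H', 'K'] left=['E'] right=[] parent=S
Step 3 (up): focus=S path=root depth=0 children=['E', 'R'] (at root)
Step 4 (down 0): focus=E path=0 depth=1 children=['C', 'G'] left=[] right=['R'] parent=S
Step 5 (up): focus=S path=root depth=0 children=['E', 'R'] (at root)
Step 6 (down 1): focus=R path=1 depth=1 children=['H', 'K'] left=['E'] right=[] parent=S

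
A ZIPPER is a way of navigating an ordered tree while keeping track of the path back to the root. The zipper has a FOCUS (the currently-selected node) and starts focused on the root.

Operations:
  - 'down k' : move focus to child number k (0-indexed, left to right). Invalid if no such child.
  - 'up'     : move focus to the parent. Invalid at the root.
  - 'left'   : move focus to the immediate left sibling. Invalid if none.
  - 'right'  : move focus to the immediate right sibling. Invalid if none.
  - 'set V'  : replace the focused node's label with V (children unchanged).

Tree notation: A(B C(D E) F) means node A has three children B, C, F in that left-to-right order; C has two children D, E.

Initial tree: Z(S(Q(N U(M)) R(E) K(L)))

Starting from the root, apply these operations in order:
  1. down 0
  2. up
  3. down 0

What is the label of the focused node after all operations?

Answer: S

Derivation:
Step 1 (down 0): focus=S path=0 depth=1 children=['Q', 'R', 'K'] left=[] right=[] parent=Z
Step 2 (up): focus=Z path=root depth=0 children=['S'] (at root)
Step 3 (down 0): focus=S path=0 depth=1 children=['Q', 'R', 'K'] left=[] right=[] parent=Z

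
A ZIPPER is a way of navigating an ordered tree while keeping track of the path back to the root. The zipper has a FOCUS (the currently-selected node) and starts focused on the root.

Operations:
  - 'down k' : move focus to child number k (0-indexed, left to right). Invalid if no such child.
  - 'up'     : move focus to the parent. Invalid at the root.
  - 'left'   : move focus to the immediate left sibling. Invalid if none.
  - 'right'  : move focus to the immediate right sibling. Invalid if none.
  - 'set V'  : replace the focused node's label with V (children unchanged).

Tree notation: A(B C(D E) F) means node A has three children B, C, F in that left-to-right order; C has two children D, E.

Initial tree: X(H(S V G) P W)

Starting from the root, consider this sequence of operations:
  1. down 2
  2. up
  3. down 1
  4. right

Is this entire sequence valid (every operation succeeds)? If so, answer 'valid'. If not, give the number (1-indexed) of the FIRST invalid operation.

Step 1 (down 2): focus=W path=2 depth=1 children=[] left=['H', 'P'] right=[] parent=X
Step 2 (up): focus=X path=root depth=0 children=['H', 'P', 'W'] (at root)
Step 3 (down 1): focus=P path=1 depth=1 children=[] left=['H'] right=['W'] parent=X
Step 4 (right): focus=W path=2 depth=1 children=[] left=['H', 'P'] right=[] parent=X

Answer: valid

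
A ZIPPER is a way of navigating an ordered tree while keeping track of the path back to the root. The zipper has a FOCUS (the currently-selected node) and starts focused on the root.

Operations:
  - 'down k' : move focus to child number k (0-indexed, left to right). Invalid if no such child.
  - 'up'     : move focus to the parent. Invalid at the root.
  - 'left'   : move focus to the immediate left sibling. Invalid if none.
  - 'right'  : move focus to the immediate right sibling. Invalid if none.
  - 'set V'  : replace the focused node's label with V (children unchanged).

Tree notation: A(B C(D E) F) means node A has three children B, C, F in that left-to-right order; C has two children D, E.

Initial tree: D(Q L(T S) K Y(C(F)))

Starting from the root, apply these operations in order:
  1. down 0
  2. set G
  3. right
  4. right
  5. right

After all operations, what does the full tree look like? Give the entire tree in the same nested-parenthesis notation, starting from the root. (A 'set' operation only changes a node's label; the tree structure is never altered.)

Answer: D(G L(T S) K Y(C(F)))

Derivation:
Step 1 (down 0): focus=Q path=0 depth=1 children=[] left=[] right=['L', 'K', 'Y'] parent=D
Step 2 (set G): focus=G path=0 depth=1 children=[] left=[] right=['L', 'K', 'Y'] parent=D
Step 3 (right): focus=L path=1 depth=1 children=['T', 'S'] left=['G'] right=['K', 'Y'] parent=D
Step 4 (right): focus=K path=2 depth=1 children=[] left=['G', 'L'] right=['Y'] parent=D
Step 5 (right): focus=Y path=3 depth=1 children=['C'] left=['G', 'L', 'K'] right=[] parent=D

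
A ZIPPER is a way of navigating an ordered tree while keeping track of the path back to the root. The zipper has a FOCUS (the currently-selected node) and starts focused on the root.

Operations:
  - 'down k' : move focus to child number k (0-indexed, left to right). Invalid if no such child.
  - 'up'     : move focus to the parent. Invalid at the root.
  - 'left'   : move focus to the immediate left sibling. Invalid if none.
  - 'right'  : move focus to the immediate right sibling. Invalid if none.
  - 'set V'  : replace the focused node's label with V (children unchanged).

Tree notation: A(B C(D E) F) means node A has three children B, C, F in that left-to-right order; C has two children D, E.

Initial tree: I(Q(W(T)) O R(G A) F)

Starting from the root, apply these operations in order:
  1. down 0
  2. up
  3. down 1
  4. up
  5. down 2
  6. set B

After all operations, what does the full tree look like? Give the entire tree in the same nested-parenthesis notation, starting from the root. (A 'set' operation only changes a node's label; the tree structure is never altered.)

Step 1 (down 0): focus=Q path=0 depth=1 children=['W'] left=[] right=['O', 'R', 'F'] parent=I
Step 2 (up): focus=I path=root depth=0 children=['Q', 'O', 'R', 'F'] (at root)
Step 3 (down 1): focus=O path=1 depth=1 children=[] left=['Q'] right=['R', 'F'] parent=I
Step 4 (up): focus=I path=root depth=0 children=['Q', 'O', 'R', 'F'] (at root)
Step 5 (down 2): focus=R path=2 depth=1 children=['G', 'A'] left=['Q', 'O'] right=['F'] parent=I
Step 6 (set B): focus=B path=2 depth=1 children=['G', 'A'] left=['Q', 'O'] right=['F'] parent=I

Answer: I(Q(W(T)) O B(G A) F)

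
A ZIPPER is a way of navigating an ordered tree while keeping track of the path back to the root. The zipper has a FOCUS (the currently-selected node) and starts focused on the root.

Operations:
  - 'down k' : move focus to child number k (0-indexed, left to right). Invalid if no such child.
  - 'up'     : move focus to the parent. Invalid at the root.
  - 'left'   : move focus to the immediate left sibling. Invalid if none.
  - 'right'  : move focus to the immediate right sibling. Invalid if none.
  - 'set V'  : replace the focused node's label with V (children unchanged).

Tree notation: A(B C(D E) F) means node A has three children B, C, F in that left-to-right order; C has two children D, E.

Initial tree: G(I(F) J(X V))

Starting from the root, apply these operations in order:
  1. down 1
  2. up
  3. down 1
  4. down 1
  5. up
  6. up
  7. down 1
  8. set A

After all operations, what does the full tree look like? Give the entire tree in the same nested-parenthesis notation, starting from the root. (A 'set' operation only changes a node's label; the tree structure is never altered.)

Answer: G(I(F) A(X V))

Derivation:
Step 1 (down 1): focus=J path=1 depth=1 children=['X', 'V'] left=['I'] right=[] parent=G
Step 2 (up): focus=G path=root depth=0 children=['I', 'J'] (at root)
Step 3 (down 1): focus=J path=1 depth=1 children=['X', 'V'] left=['I'] right=[] parent=G
Step 4 (down 1): focus=V path=1/1 depth=2 children=[] left=['X'] right=[] parent=J
Step 5 (up): focus=J path=1 depth=1 children=['X', 'V'] left=['I'] right=[] parent=G
Step 6 (up): focus=G path=root depth=0 children=['I', 'J'] (at root)
Step 7 (down 1): focus=J path=1 depth=1 children=['X', 'V'] left=['I'] right=[] parent=G
Step 8 (set A): focus=A path=1 depth=1 children=['X', 'V'] left=['I'] right=[] parent=G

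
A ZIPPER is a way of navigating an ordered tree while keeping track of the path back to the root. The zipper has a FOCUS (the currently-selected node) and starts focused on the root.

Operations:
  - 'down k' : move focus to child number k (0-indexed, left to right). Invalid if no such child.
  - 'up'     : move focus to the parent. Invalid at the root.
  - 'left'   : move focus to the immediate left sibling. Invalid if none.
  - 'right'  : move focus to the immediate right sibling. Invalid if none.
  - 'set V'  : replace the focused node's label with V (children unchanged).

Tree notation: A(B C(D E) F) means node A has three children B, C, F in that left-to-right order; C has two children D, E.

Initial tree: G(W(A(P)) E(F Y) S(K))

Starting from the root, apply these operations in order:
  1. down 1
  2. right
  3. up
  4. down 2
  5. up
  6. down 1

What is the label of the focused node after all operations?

Answer: E

Derivation:
Step 1 (down 1): focus=E path=1 depth=1 children=['F', 'Y'] left=['W'] right=['S'] parent=G
Step 2 (right): focus=S path=2 depth=1 children=['K'] left=['W', 'E'] right=[] parent=G
Step 3 (up): focus=G path=root depth=0 children=['W', 'E', 'S'] (at root)
Step 4 (down 2): focus=S path=2 depth=1 children=['K'] left=['W', 'E'] right=[] parent=G
Step 5 (up): focus=G path=root depth=0 children=['W', 'E', 'S'] (at root)
Step 6 (down 1): focus=E path=1 depth=1 children=['F', 'Y'] left=['W'] right=['S'] parent=G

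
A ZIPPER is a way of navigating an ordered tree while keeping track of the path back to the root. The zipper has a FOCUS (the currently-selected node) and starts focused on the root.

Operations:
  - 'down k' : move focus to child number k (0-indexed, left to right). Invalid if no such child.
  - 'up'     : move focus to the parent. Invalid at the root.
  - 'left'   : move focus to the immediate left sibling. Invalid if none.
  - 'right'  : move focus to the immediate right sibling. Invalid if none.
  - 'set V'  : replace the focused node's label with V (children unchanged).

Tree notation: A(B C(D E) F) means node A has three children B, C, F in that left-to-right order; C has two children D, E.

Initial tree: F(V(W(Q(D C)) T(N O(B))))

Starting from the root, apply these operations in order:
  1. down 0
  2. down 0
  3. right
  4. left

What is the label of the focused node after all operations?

Answer: W

Derivation:
Step 1 (down 0): focus=V path=0 depth=1 children=['W', 'T'] left=[] right=[] parent=F
Step 2 (down 0): focus=W path=0/0 depth=2 children=['Q'] left=[] right=['T'] parent=V
Step 3 (right): focus=T path=0/1 depth=2 children=['N', 'O'] left=['W'] right=[] parent=V
Step 4 (left): focus=W path=0/0 depth=2 children=['Q'] left=[] right=['T'] parent=V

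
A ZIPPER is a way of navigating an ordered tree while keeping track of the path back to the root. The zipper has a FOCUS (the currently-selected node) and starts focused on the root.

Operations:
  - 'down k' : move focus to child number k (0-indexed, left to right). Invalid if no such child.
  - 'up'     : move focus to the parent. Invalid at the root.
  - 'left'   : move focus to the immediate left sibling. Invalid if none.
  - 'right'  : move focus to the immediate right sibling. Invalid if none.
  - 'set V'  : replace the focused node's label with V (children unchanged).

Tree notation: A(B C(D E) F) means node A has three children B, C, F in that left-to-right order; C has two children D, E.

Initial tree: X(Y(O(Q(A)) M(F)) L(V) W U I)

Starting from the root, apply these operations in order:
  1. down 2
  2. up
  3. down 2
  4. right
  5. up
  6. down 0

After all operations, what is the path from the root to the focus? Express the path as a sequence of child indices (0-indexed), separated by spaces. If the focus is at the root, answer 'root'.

Answer: 0

Derivation:
Step 1 (down 2): focus=W path=2 depth=1 children=[] left=['Y', 'L'] right=['U', 'I'] parent=X
Step 2 (up): focus=X path=root depth=0 children=['Y', 'L', 'W', 'U', 'I'] (at root)
Step 3 (down 2): focus=W path=2 depth=1 children=[] left=['Y', 'L'] right=['U', 'I'] parent=X
Step 4 (right): focus=U path=3 depth=1 children=[] left=['Y', 'L', 'W'] right=['I'] parent=X
Step 5 (up): focus=X path=root depth=0 children=['Y', 'L', 'W', 'U', 'I'] (at root)
Step 6 (down 0): focus=Y path=0 depth=1 children=['O', 'M'] left=[] right=['L', 'W', 'U', 'I'] parent=X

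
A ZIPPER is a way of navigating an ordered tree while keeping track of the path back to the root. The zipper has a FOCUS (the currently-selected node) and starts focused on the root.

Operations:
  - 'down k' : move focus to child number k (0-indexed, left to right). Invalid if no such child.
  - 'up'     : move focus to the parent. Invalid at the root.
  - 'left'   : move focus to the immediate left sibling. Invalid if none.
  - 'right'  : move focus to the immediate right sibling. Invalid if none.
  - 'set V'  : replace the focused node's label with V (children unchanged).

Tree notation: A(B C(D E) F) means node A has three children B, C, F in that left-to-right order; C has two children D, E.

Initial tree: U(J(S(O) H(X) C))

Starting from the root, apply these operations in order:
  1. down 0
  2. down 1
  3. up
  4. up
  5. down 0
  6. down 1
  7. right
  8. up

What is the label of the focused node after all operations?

Answer: J

Derivation:
Step 1 (down 0): focus=J path=0 depth=1 children=['S', 'H', 'C'] left=[] right=[] parent=U
Step 2 (down 1): focus=H path=0/1 depth=2 children=['X'] left=['S'] right=['C'] parent=J
Step 3 (up): focus=J path=0 depth=1 children=['S', 'H', 'C'] left=[] right=[] parent=U
Step 4 (up): focus=U path=root depth=0 children=['J'] (at root)
Step 5 (down 0): focus=J path=0 depth=1 children=['S', 'H', 'C'] left=[] right=[] parent=U
Step 6 (down 1): focus=H path=0/1 depth=2 children=['X'] left=['S'] right=['C'] parent=J
Step 7 (right): focus=C path=0/2 depth=2 children=[] left=['S', 'H'] right=[] parent=J
Step 8 (up): focus=J path=0 depth=1 children=['S', 'H', 'C'] left=[] right=[] parent=U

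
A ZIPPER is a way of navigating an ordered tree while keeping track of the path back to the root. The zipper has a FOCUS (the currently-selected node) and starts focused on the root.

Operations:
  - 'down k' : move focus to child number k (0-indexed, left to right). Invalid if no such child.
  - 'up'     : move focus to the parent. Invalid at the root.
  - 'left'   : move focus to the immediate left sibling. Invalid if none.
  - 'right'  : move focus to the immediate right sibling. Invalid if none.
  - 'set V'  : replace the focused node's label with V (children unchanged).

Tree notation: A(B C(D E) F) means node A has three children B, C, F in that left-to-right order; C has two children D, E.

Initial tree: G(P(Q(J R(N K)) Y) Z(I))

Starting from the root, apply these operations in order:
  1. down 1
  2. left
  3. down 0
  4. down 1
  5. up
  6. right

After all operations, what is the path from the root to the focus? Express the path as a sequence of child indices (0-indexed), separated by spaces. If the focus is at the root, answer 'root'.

Answer: 0 1

Derivation:
Step 1 (down 1): focus=Z path=1 depth=1 children=['I'] left=['P'] right=[] parent=G
Step 2 (left): focus=P path=0 depth=1 children=['Q', 'Y'] left=[] right=['Z'] parent=G
Step 3 (down 0): focus=Q path=0/0 depth=2 children=['J', 'R'] left=[] right=['Y'] parent=P
Step 4 (down 1): focus=R path=0/0/1 depth=3 children=['N', 'K'] left=['J'] right=[] parent=Q
Step 5 (up): focus=Q path=0/0 depth=2 children=['J', 'R'] left=[] right=['Y'] parent=P
Step 6 (right): focus=Y path=0/1 depth=2 children=[] left=['Q'] right=[] parent=P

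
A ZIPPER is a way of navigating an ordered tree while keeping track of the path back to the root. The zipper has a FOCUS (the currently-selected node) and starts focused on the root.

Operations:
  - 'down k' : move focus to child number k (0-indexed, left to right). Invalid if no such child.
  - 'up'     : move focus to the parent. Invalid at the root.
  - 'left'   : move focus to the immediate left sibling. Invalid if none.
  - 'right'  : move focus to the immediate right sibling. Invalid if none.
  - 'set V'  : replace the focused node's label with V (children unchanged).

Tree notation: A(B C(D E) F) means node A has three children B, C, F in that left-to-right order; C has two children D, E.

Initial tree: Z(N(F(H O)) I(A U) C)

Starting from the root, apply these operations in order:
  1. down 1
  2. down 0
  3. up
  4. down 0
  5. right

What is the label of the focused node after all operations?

Step 1 (down 1): focus=I path=1 depth=1 children=['A', 'U'] left=['N'] right=['C'] parent=Z
Step 2 (down 0): focus=A path=1/0 depth=2 children=[] left=[] right=['U'] parent=I
Step 3 (up): focus=I path=1 depth=1 children=['A', 'U'] left=['N'] right=['C'] parent=Z
Step 4 (down 0): focus=A path=1/0 depth=2 children=[] left=[] right=['U'] parent=I
Step 5 (right): focus=U path=1/1 depth=2 children=[] left=['A'] right=[] parent=I

Answer: U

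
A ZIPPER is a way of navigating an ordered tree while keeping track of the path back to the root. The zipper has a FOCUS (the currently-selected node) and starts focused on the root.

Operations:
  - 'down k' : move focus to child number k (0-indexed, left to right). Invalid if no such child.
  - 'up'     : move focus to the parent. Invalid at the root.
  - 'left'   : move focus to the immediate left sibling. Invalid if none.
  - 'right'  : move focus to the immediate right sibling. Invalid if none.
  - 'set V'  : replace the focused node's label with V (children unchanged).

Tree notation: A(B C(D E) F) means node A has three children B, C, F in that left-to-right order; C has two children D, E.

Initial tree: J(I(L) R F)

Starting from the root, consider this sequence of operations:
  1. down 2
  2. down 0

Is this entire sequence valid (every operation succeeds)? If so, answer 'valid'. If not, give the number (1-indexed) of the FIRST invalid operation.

Answer: 2

Derivation:
Step 1 (down 2): focus=F path=2 depth=1 children=[] left=['I', 'R'] right=[] parent=J
Step 2 (down 0): INVALID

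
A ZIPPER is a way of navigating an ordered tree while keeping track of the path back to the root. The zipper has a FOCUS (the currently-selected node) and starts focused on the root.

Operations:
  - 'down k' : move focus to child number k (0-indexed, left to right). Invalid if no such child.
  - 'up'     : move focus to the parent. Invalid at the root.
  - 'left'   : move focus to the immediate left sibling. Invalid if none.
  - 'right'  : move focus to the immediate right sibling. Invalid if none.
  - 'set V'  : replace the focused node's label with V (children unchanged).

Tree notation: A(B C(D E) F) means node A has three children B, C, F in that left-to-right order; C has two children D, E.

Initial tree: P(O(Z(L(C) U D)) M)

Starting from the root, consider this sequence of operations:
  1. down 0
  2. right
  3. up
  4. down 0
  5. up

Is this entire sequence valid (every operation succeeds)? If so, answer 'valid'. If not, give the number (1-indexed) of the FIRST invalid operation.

Answer: valid

Derivation:
Step 1 (down 0): focus=O path=0 depth=1 children=['Z'] left=[] right=['M'] parent=P
Step 2 (right): focus=M path=1 depth=1 children=[] left=['O'] right=[] parent=P
Step 3 (up): focus=P path=root depth=0 children=['O', 'M'] (at root)
Step 4 (down 0): focus=O path=0 depth=1 children=['Z'] left=[] right=['M'] parent=P
Step 5 (up): focus=P path=root depth=0 children=['O', 'M'] (at root)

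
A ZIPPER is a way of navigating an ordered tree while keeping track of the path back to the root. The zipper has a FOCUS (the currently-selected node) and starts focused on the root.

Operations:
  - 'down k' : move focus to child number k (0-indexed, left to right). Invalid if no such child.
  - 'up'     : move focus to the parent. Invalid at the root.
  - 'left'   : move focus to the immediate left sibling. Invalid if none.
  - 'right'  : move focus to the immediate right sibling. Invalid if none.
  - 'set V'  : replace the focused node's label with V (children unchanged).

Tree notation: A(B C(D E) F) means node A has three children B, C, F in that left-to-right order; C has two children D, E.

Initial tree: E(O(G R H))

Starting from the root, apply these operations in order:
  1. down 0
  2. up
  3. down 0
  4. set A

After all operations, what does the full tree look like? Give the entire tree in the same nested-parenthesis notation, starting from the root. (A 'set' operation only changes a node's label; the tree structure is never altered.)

Step 1 (down 0): focus=O path=0 depth=1 children=['G', 'R', 'H'] left=[] right=[] parent=E
Step 2 (up): focus=E path=root depth=0 children=['O'] (at root)
Step 3 (down 0): focus=O path=0 depth=1 children=['G', 'R', 'H'] left=[] right=[] parent=E
Step 4 (set A): focus=A path=0 depth=1 children=['G', 'R', 'H'] left=[] right=[] parent=E

Answer: E(A(G R H))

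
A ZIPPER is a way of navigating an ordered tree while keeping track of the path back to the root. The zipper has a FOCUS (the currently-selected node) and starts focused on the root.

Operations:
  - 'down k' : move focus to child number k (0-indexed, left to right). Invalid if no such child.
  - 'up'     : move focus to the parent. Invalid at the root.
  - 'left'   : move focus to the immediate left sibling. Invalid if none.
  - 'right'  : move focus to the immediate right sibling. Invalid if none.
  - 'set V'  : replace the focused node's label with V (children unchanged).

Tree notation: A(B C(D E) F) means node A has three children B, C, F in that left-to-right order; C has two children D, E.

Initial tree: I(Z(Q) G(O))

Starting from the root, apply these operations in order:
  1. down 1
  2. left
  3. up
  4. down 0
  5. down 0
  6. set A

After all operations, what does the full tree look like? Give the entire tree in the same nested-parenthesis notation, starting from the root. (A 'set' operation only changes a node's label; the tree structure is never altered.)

Answer: I(Z(A) G(O))

Derivation:
Step 1 (down 1): focus=G path=1 depth=1 children=['O'] left=['Z'] right=[] parent=I
Step 2 (left): focus=Z path=0 depth=1 children=['Q'] left=[] right=['G'] parent=I
Step 3 (up): focus=I path=root depth=0 children=['Z', 'G'] (at root)
Step 4 (down 0): focus=Z path=0 depth=1 children=['Q'] left=[] right=['G'] parent=I
Step 5 (down 0): focus=Q path=0/0 depth=2 children=[] left=[] right=[] parent=Z
Step 6 (set A): focus=A path=0/0 depth=2 children=[] left=[] right=[] parent=Z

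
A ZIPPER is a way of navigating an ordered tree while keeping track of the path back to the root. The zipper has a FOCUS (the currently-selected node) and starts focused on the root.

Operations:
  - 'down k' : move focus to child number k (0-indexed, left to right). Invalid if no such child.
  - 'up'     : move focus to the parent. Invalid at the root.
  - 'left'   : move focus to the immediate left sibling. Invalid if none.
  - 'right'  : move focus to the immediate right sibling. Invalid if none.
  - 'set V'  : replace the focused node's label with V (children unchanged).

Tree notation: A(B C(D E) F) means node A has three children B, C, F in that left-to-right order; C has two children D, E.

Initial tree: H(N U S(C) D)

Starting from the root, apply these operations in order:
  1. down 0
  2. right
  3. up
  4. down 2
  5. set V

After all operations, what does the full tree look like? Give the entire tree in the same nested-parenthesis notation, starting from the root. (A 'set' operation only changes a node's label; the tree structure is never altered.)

Step 1 (down 0): focus=N path=0 depth=1 children=[] left=[] right=['U', 'S', 'D'] parent=H
Step 2 (right): focus=U path=1 depth=1 children=[] left=['N'] right=['S', 'D'] parent=H
Step 3 (up): focus=H path=root depth=0 children=['N', 'U', 'S', 'D'] (at root)
Step 4 (down 2): focus=S path=2 depth=1 children=['C'] left=['N', 'U'] right=['D'] parent=H
Step 5 (set V): focus=V path=2 depth=1 children=['C'] left=['N', 'U'] right=['D'] parent=H

Answer: H(N U V(C) D)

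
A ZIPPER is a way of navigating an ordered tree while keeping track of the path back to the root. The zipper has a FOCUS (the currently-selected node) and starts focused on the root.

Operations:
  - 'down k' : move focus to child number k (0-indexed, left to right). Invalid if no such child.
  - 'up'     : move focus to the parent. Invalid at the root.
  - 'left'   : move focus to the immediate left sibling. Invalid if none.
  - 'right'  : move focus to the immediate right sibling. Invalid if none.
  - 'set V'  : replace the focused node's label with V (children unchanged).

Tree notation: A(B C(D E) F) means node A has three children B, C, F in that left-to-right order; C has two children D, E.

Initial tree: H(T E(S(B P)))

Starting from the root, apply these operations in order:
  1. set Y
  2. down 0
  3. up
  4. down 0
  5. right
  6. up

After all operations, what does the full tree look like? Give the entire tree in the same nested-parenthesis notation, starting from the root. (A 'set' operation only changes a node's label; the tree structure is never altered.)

Step 1 (set Y): focus=Y path=root depth=0 children=['T', 'E'] (at root)
Step 2 (down 0): focus=T path=0 depth=1 children=[] left=[] right=['E'] parent=Y
Step 3 (up): focus=Y path=root depth=0 children=['T', 'E'] (at root)
Step 4 (down 0): focus=T path=0 depth=1 children=[] left=[] right=['E'] parent=Y
Step 5 (right): focus=E path=1 depth=1 children=['S'] left=['T'] right=[] parent=Y
Step 6 (up): focus=Y path=root depth=0 children=['T', 'E'] (at root)

Answer: Y(T E(S(B P)))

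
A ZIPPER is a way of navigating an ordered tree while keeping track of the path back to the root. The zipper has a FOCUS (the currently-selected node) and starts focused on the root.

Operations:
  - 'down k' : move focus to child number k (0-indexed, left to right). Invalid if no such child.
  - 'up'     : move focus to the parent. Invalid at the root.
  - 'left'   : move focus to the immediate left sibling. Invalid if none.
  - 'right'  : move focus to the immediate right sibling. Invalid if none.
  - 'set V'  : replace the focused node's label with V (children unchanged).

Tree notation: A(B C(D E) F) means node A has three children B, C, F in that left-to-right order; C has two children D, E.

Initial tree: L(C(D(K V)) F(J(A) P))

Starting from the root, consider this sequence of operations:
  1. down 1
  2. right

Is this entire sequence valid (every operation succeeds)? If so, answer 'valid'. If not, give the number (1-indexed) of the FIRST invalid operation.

Step 1 (down 1): focus=F path=1 depth=1 children=['J', 'P'] left=['C'] right=[] parent=L
Step 2 (right): INVALID

Answer: 2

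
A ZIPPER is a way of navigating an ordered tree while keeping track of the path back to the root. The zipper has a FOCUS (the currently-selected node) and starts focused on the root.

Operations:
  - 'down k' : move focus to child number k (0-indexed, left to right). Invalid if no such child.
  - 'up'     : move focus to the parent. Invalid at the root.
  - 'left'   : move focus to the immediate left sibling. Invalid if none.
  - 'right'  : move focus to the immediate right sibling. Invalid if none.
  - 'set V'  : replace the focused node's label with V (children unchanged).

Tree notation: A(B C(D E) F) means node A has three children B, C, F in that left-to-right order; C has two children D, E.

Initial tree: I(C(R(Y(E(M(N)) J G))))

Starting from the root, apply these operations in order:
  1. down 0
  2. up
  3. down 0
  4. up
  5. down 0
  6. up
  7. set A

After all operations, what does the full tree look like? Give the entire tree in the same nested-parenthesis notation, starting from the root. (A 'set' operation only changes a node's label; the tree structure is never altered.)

Answer: A(C(R(Y(E(M(N)) J G))))

Derivation:
Step 1 (down 0): focus=C path=0 depth=1 children=['R'] left=[] right=[] parent=I
Step 2 (up): focus=I path=root depth=0 children=['C'] (at root)
Step 3 (down 0): focus=C path=0 depth=1 children=['R'] left=[] right=[] parent=I
Step 4 (up): focus=I path=root depth=0 children=['C'] (at root)
Step 5 (down 0): focus=C path=0 depth=1 children=['R'] left=[] right=[] parent=I
Step 6 (up): focus=I path=root depth=0 children=['C'] (at root)
Step 7 (set A): focus=A path=root depth=0 children=['C'] (at root)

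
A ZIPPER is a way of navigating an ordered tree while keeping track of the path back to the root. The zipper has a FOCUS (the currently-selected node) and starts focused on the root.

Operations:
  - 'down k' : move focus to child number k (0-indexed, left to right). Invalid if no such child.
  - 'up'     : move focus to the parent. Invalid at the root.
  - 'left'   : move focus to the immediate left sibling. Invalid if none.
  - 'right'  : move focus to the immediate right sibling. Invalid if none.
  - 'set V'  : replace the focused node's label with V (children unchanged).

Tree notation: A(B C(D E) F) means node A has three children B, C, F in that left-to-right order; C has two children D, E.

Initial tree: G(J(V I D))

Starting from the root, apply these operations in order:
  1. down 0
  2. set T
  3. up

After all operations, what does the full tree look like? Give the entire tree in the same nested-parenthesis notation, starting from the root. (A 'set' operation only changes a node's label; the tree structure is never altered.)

Answer: G(T(V I D))

Derivation:
Step 1 (down 0): focus=J path=0 depth=1 children=['V', 'I', 'D'] left=[] right=[] parent=G
Step 2 (set T): focus=T path=0 depth=1 children=['V', 'I', 'D'] left=[] right=[] parent=G
Step 3 (up): focus=G path=root depth=0 children=['T'] (at root)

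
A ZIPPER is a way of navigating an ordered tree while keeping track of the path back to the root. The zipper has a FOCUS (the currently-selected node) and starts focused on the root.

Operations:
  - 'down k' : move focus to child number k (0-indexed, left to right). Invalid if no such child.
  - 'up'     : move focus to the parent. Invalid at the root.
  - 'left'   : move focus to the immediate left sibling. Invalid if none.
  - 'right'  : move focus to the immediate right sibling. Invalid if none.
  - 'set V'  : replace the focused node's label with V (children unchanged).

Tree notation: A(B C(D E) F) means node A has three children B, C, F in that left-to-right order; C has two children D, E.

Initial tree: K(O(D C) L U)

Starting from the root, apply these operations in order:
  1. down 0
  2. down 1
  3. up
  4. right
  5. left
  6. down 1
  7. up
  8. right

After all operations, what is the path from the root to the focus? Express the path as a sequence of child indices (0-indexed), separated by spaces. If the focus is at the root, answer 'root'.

Answer: 1

Derivation:
Step 1 (down 0): focus=O path=0 depth=1 children=['D', 'C'] left=[] right=['L', 'U'] parent=K
Step 2 (down 1): focus=C path=0/1 depth=2 children=[] left=['D'] right=[] parent=O
Step 3 (up): focus=O path=0 depth=1 children=['D', 'C'] left=[] right=['L', 'U'] parent=K
Step 4 (right): focus=L path=1 depth=1 children=[] left=['O'] right=['U'] parent=K
Step 5 (left): focus=O path=0 depth=1 children=['D', 'C'] left=[] right=['L', 'U'] parent=K
Step 6 (down 1): focus=C path=0/1 depth=2 children=[] left=['D'] right=[] parent=O
Step 7 (up): focus=O path=0 depth=1 children=['D', 'C'] left=[] right=['L', 'U'] parent=K
Step 8 (right): focus=L path=1 depth=1 children=[] left=['O'] right=['U'] parent=K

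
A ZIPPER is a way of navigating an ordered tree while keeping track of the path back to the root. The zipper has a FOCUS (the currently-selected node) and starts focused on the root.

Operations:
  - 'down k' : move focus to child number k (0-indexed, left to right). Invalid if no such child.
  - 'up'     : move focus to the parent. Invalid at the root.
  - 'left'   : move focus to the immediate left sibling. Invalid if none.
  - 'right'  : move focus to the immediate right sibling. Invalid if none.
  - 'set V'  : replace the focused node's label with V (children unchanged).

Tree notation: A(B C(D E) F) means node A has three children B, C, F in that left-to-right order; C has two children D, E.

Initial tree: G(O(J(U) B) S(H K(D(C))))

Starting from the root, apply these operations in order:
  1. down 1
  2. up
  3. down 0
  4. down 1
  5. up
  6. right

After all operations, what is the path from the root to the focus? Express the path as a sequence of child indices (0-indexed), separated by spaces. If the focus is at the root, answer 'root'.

Step 1 (down 1): focus=S path=1 depth=1 children=['H', 'K'] left=['O'] right=[] parent=G
Step 2 (up): focus=G path=root depth=0 children=['O', 'S'] (at root)
Step 3 (down 0): focus=O path=0 depth=1 children=['J', 'B'] left=[] right=['S'] parent=G
Step 4 (down 1): focus=B path=0/1 depth=2 children=[] left=['J'] right=[] parent=O
Step 5 (up): focus=O path=0 depth=1 children=['J', 'B'] left=[] right=['S'] parent=G
Step 6 (right): focus=S path=1 depth=1 children=['H', 'K'] left=['O'] right=[] parent=G

Answer: 1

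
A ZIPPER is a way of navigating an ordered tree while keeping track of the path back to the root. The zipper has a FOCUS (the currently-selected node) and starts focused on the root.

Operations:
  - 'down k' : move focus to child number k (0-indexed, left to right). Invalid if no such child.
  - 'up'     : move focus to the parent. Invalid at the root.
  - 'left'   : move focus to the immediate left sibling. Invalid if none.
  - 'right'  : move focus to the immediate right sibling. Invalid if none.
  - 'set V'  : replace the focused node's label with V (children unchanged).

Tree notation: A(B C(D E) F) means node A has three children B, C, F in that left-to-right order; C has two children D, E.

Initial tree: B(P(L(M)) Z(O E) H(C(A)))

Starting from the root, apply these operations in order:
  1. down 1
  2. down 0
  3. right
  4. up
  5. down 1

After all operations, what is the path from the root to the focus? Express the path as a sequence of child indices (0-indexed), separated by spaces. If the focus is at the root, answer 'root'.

Step 1 (down 1): focus=Z path=1 depth=1 children=['O', 'E'] left=['P'] right=['H'] parent=B
Step 2 (down 0): focus=O path=1/0 depth=2 children=[] left=[] right=['E'] parent=Z
Step 3 (right): focus=E path=1/1 depth=2 children=[] left=['O'] right=[] parent=Z
Step 4 (up): focus=Z path=1 depth=1 children=['O', 'E'] left=['P'] right=['H'] parent=B
Step 5 (down 1): focus=E path=1/1 depth=2 children=[] left=['O'] right=[] parent=Z

Answer: 1 1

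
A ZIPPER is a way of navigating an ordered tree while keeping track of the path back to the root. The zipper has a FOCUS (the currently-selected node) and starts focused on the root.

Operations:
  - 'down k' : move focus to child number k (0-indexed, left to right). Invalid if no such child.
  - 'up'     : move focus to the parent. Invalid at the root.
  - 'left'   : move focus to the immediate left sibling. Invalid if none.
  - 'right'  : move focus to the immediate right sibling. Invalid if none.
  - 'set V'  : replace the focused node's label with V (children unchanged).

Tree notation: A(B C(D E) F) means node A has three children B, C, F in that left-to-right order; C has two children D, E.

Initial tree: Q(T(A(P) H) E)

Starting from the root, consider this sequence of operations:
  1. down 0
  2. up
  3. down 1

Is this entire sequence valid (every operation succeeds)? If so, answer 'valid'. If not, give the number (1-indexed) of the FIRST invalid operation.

Answer: valid

Derivation:
Step 1 (down 0): focus=T path=0 depth=1 children=['A', 'H'] left=[] right=['E'] parent=Q
Step 2 (up): focus=Q path=root depth=0 children=['T', 'E'] (at root)
Step 3 (down 1): focus=E path=1 depth=1 children=[] left=['T'] right=[] parent=Q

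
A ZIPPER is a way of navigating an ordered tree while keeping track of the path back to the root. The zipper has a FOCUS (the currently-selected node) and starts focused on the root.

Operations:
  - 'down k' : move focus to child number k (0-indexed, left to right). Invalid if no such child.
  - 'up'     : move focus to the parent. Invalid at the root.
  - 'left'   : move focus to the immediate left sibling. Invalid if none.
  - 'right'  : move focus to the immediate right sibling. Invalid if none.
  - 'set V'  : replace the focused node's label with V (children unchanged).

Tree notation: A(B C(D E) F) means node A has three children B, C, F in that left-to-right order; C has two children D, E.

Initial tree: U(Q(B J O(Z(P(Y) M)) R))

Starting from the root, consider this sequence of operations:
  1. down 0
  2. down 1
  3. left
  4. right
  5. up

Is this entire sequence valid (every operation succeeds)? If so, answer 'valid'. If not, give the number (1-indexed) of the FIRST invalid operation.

Answer: valid

Derivation:
Step 1 (down 0): focus=Q path=0 depth=1 children=['B', 'J', 'O', 'R'] left=[] right=[] parent=U
Step 2 (down 1): focus=J path=0/1 depth=2 children=[] left=['B'] right=['O', 'R'] parent=Q
Step 3 (left): focus=B path=0/0 depth=2 children=[] left=[] right=['J', 'O', 'R'] parent=Q
Step 4 (right): focus=J path=0/1 depth=2 children=[] left=['B'] right=['O', 'R'] parent=Q
Step 5 (up): focus=Q path=0 depth=1 children=['B', 'J', 'O', 'R'] left=[] right=[] parent=U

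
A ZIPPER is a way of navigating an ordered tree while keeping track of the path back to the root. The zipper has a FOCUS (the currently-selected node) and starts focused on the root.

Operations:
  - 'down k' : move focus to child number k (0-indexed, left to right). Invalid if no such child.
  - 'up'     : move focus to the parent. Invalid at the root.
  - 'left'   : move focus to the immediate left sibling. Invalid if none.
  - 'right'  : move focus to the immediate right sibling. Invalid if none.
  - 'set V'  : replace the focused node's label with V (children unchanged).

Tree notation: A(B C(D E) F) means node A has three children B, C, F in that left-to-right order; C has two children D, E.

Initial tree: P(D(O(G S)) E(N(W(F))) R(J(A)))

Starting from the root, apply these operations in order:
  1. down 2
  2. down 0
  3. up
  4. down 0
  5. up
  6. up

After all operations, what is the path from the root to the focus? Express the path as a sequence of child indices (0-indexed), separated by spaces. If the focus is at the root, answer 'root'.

Step 1 (down 2): focus=R path=2 depth=1 children=['J'] left=['D', 'E'] right=[] parent=P
Step 2 (down 0): focus=J path=2/0 depth=2 children=['A'] left=[] right=[] parent=R
Step 3 (up): focus=R path=2 depth=1 children=['J'] left=['D', 'E'] right=[] parent=P
Step 4 (down 0): focus=J path=2/0 depth=2 children=['A'] left=[] right=[] parent=R
Step 5 (up): focus=R path=2 depth=1 children=['J'] left=['D', 'E'] right=[] parent=P
Step 6 (up): focus=P path=root depth=0 children=['D', 'E', 'R'] (at root)

Answer: root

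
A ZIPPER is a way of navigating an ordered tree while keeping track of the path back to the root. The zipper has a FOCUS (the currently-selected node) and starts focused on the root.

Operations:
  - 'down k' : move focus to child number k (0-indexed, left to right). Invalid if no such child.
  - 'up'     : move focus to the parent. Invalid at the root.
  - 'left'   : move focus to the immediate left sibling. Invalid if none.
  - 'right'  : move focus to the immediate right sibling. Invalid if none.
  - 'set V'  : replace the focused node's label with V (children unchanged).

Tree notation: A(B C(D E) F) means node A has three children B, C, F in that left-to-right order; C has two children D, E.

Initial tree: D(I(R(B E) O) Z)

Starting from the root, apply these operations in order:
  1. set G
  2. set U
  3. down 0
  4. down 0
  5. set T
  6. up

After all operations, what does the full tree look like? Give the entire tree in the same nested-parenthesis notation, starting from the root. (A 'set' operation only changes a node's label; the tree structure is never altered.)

Step 1 (set G): focus=G path=root depth=0 children=['I', 'Z'] (at root)
Step 2 (set U): focus=U path=root depth=0 children=['I', 'Z'] (at root)
Step 3 (down 0): focus=I path=0 depth=1 children=['R', 'O'] left=[] right=['Z'] parent=U
Step 4 (down 0): focus=R path=0/0 depth=2 children=['B', 'E'] left=[] right=['O'] parent=I
Step 5 (set T): focus=T path=0/0 depth=2 children=['B', 'E'] left=[] right=['O'] parent=I
Step 6 (up): focus=I path=0 depth=1 children=['T', 'O'] left=[] right=['Z'] parent=U

Answer: U(I(T(B E) O) Z)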